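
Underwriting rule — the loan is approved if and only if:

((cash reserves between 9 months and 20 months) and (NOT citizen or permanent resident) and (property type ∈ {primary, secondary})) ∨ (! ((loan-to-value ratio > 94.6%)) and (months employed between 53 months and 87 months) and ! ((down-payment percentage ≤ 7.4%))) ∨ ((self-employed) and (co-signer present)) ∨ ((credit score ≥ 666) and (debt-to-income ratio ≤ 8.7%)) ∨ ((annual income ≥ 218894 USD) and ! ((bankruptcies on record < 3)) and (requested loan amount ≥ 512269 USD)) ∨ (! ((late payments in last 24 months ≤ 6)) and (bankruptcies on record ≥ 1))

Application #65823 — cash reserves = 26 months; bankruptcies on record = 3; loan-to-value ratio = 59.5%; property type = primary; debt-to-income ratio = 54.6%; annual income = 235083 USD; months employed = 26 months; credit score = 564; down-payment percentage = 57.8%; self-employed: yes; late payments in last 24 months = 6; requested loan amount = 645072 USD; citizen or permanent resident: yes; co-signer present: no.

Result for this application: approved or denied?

Approved

Atomic conditions:
  cash reserves between 9 months and 20 months: 26 in [9, 20] is false
  NOT citizen or permanent resident: yes → false
  property type ∈ {primary, secondary}: primary is in the set → true
  loan-to-value ratio > 94.6%: 59.5 > 94.6 is false
  months employed between 53 months and 87 months: 26 in [53, 87] is false
  down-payment percentage ≤ 7.4%: 57.8 ≤ 7.4 is false
  self-employed: yes → true
  co-signer present: no → false
  credit score ≥ 666: 564 ≥ 666 is false
  debt-to-income ratio ≤ 8.7%: 54.6 ≤ 8.7 is false
  annual income ≥ 218894 USD: 235083 ≥ 218894 is true
  bankruptcies on record < 3: 3 < 3 is false
  requested loan amount ≥ 512269 USD: 645072 ≥ 512269 is true
  late payments in last 24 months ≤ 6: 6 ≤ 6 is true
  bankruptcies on record ≥ 1: 3 ≥ 1 is true
Combine:
[1] false AND false AND true = false
[2.1] NOT false = true
[2.3] NOT false = true
[2] true AND false AND true = false
[3] true AND false = false
[4] false AND false = false
[5.2] NOT false = true
[5] true AND true AND true = true
[6.1] NOT true = false
[6] false AND true = false
[root] false OR false OR false OR false OR true OR false = true
Overall: true → approved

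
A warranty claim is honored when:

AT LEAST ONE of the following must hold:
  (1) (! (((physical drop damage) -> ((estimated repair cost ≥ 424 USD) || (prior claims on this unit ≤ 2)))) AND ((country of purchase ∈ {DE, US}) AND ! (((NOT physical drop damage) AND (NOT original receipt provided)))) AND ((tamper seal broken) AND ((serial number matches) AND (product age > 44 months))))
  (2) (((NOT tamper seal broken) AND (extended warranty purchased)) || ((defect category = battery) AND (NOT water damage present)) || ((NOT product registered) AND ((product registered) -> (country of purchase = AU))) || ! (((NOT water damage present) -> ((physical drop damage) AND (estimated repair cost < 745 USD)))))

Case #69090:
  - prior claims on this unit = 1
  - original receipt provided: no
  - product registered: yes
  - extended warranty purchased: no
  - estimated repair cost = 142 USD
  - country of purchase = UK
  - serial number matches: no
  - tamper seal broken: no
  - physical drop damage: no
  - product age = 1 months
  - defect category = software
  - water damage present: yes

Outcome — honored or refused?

Refused

Atomic conditions:
  physical drop damage: no → false
  estimated repair cost ≥ 424 USD: 142 ≥ 424 is false
  prior claims on this unit ≤ 2: 1 ≤ 2 is true
  country of purchase ∈ {DE, US}: UK is not in the set → false
  NOT physical drop damage: no → true
  NOT original receipt provided: no → true
  tamper seal broken: no → false
  serial number matches: no → false
  product age > 44 months: 1 > 44 is false
  NOT tamper seal broken: no → true
  extended warranty purchased: no → false
  defect category = battery: software == battery is false
  NOT water damage present: yes → false
  NOT product registered: yes → false
  product registered: yes → true
  country of purchase = AU: UK == AU is false
  estimated repair cost < 745 USD: 142 < 745 is true
Combine:
[1.1.1.2] false OR true = true
[1.1.1] false → true (antecedent false ⇒ implication holds) = true
[1.1] NOT true = false
[1.2.2.1] true AND true = true
[1.2.2] NOT true = false
[1.2] false AND false = false
[1.3.2] false AND false = false
[1.3] false AND false = false
[1] false AND false AND false = false
[2.1] true AND false = false
[2.2] false AND false = false
[2.3.2] true → false = false
[2.3] false AND false = false
[2.4.1.2] false AND true = false
[2.4.1] false → false (antecedent false ⇒ implication holds) = true
[2.4] NOT true = false
[2] false OR false OR false OR false = false
[root] false OR false = false
Overall: false → refused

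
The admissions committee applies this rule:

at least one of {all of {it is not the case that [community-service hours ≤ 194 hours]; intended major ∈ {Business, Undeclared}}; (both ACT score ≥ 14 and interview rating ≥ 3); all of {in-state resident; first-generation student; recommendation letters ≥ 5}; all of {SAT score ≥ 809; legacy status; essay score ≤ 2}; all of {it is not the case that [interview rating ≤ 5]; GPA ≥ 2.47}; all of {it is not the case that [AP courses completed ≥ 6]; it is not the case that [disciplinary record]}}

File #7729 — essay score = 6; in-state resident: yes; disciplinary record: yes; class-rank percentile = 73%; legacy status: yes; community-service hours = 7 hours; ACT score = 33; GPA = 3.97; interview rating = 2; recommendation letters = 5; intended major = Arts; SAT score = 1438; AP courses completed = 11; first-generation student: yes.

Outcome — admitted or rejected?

Atomic conditions:
  community-service hours ≤ 194 hours: 7 ≤ 194 is true
  intended major ∈ {Business, Undeclared}: Arts is not in the set → false
  ACT score ≥ 14: 33 ≥ 14 is true
  interview rating ≥ 3: 2 ≥ 3 is false
  in-state resident: yes → true
  first-generation student: yes → true
  recommendation letters ≥ 5: 5 ≥ 5 is true
  SAT score ≥ 809: 1438 ≥ 809 is true
  legacy status: yes → true
  essay score ≤ 2: 6 ≤ 2 is false
  interview rating ≤ 5: 2 ≤ 5 is true
  GPA ≥ 2.47: 3.97 ≥ 2.47 is true
  AP courses completed ≥ 6: 11 ≥ 6 is true
  disciplinary record: yes → true
Combine:
[1.1] NOT true = false
[1] false AND false = false
[2] true AND false = false
[3] true AND true AND true = true
[4] true AND true AND false = false
[5.1] NOT true = false
[5] false AND true = false
[6.1] NOT true = false
[6.2] NOT true = false
[6] false AND false = false
[root] false OR false OR true OR false OR false OR false = true
Overall: true → admitted

Admitted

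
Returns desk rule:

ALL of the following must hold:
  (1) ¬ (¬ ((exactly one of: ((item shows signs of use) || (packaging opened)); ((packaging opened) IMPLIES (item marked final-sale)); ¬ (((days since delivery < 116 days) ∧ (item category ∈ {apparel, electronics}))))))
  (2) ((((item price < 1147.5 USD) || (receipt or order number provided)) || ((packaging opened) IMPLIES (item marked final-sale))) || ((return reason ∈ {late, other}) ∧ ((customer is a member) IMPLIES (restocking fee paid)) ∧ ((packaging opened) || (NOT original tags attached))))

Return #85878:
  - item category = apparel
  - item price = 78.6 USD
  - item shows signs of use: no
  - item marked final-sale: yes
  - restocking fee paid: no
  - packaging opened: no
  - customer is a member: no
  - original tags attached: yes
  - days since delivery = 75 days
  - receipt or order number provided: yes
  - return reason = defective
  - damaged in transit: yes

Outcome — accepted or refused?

Atomic conditions:
  item shows signs of use: no → false
  packaging opened: no → false
  item marked final-sale: yes → true
  days since delivery < 116 days: 75 < 116 is true
  item category ∈ {apparel, electronics}: apparel is in the set → true
  item price < 1147.5 USD: 78.6 < 1147.5 is true
  receipt or order number provided: yes → true
  return reason ∈ {late, other}: defective is not in the set → false
  customer is a member: no → false
  restocking fee paid: no → false
  NOT original tags attached: yes → false
Combine:
[1.1.1.1] false OR false = false
[1.1.1.2] false → true (antecedent false ⇒ implication holds) = true
[1.1.1.3.1] true AND true = true
[1.1.1.3] NOT true = false
[1.1.1] exactly-one(false, true, false) = true
[1.1] NOT true = false
[1] NOT false = true
[2.1.1] true OR true = true
[2.1.2] false → true (antecedent false ⇒ implication holds) = true
[2.1] true OR true = true
[2.2.2] false → false (antecedent false ⇒ implication holds) = true
[2.2.3] false OR false = false
[2.2] false AND true AND false = false
[2] true OR false = true
[root] true AND true = true
Overall: true → accepted

Accepted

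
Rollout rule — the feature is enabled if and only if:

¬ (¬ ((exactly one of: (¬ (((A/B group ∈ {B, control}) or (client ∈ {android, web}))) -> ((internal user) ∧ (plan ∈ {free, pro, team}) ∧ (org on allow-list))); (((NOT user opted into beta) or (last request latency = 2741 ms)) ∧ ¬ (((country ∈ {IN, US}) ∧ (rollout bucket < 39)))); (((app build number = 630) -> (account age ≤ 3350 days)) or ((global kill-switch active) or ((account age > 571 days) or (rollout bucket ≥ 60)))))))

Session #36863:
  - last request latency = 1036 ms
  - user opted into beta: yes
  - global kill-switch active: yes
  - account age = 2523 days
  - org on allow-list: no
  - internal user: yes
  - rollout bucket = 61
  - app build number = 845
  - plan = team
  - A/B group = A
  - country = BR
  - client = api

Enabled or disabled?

Enabled

Atomic conditions:
  A/B group ∈ {B, control}: A is not in the set → false
  client ∈ {android, web}: api is not in the set → false
  internal user: yes → true
  plan ∈ {free, pro, team}: team is in the set → true
  org on allow-list: no → false
  NOT user opted into beta: yes → false
  last request latency = 2741 ms: 1036 == 2741 is false
  country ∈ {IN, US}: BR is not in the set → false
  rollout bucket < 39: 61 < 39 is false
  app build number = 630: 845 == 630 is false
  account age ≤ 3350 days: 2523 ≤ 3350 is true
  global kill-switch active: yes → true
  account age > 571 days: 2523 > 571 is true
  rollout bucket ≥ 60: 61 ≥ 60 is true
Combine:
[1.1.1.1.1] false OR false = false
[1.1.1.1] NOT false = true
[1.1.1.2] true AND true AND false = false
[1.1.1] true → false = false
[1.1.2.1] false OR false = false
[1.1.2.2.1] false AND false = false
[1.1.2.2] NOT false = true
[1.1.2] false AND true = false
[1.1.3.1] false → true (antecedent false ⇒ implication holds) = true
[1.1.3.2.2] true OR true = true
[1.1.3.2] true OR true = true
[1.1.3] true OR true = true
[1.1] exactly-one(false, false, true) = true
[1] NOT true = false
[root] NOT false = true
Overall: true → enabled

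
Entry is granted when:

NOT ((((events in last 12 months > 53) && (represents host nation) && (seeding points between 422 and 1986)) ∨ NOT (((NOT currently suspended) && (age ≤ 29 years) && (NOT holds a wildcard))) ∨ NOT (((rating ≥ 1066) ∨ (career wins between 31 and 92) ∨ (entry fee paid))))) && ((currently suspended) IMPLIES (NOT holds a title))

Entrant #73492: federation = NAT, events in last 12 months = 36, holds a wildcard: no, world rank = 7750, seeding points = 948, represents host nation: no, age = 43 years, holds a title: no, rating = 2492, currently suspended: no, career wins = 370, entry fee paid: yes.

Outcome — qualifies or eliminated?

Eliminated

Atomic conditions:
  events in last 12 months > 53: 36 > 53 is false
  represents host nation: no → false
  seeding points between 422 and 1986: 948 in [422, 1986] is true
  NOT currently suspended: no → true
  age ≤ 29 years: 43 ≤ 29 is false
  NOT holds a wildcard: no → true
  rating ≥ 1066: 2492 ≥ 1066 is true
  career wins between 31 and 92: 370 in [31, 92] is false
  entry fee paid: yes → true
  currently suspended: no → false
  NOT holds a title: no → true
Combine:
[1.1.1] false AND false AND true = false
[1.1.2.1] true AND false AND true = false
[1.1.2] NOT false = true
[1.1.3.1] true OR false OR true = true
[1.1.3] NOT true = false
[1.1] false OR true OR false = true
[1] NOT true = false
[2] false → true (antecedent false ⇒ implication holds) = true
[root] false AND true = false
Overall: false → eliminated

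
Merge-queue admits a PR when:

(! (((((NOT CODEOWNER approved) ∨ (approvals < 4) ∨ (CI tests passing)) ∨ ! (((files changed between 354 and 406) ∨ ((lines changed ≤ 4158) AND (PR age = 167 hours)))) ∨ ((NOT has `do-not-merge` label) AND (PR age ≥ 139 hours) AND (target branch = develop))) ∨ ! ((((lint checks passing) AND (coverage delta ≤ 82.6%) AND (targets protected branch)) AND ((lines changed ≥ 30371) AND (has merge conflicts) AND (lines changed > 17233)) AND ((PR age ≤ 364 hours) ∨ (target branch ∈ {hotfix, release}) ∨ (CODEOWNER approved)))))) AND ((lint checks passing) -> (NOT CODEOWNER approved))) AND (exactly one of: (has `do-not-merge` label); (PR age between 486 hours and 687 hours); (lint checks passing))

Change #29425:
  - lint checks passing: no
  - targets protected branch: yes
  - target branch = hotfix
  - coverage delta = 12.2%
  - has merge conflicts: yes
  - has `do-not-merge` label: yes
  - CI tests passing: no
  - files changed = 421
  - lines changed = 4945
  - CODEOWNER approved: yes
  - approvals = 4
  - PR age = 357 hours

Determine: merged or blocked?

Blocked

Atomic conditions:
  NOT CODEOWNER approved: yes → false
  approvals < 4: 4 < 4 is false
  CI tests passing: no → false
  files changed between 354 and 406: 421 in [354, 406] is false
  lines changed ≤ 4158: 4945 ≤ 4158 is false
  PR age = 167 hours: 357 == 167 is false
  NOT has `do-not-merge` label: yes → false
  PR age ≥ 139 hours: 357 ≥ 139 is true
  target branch = develop: hotfix == develop is false
  lint checks passing: no → false
  coverage delta ≤ 82.6%: 12.2 ≤ 82.6 is true
  targets protected branch: yes → true
  lines changed ≥ 30371: 4945 ≥ 30371 is false
  has merge conflicts: yes → true
  lines changed > 17233: 4945 > 17233 is false
  PR age ≤ 364 hours: 357 ≤ 364 is true
  target branch ∈ {hotfix, release}: hotfix is in the set → true
  CODEOWNER approved: yes → true
  has `do-not-merge` label: yes → true
  PR age between 486 hours and 687 hours: 357 in [486, 687] is false
Combine:
[1.1.1.1.1] false OR false OR false = false
[1.1.1.1.2.1.2] false AND false = false
[1.1.1.1.2.1] false OR false = false
[1.1.1.1.2] NOT false = true
[1.1.1.1.3] false AND true AND false = false
[1.1.1.1] false OR true OR false = true
[1.1.1.2.1.1] false AND true AND true = false
[1.1.1.2.1.2] false AND true AND false = false
[1.1.1.2.1.3] true OR true OR true = true
[1.1.1.2.1] false AND false AND true = false
[1.1.1.2] NOT false = true
[1.1.1] true OR true = true
[1.1] NOT true = false
[1.2] false → false (antecedent false ⇒ implication holds) = true
[1] false AND true = false
[2] exactly-one(true, false, false) = true
[root] false AND true = false
Overall: false → blocked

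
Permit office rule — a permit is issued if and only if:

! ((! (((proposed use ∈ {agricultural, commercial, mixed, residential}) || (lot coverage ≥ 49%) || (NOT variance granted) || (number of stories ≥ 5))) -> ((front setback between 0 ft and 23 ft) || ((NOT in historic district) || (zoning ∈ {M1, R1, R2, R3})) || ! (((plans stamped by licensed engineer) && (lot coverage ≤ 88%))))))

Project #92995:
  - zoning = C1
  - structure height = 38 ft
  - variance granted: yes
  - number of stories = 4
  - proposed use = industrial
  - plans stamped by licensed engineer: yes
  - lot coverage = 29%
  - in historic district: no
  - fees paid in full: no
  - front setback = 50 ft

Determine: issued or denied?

Denied

Atomic conditions:
  proposed use ∈ {agricultural, commercial, mixed, residential}: industrial is not in the set → false
  lot coverage ≥ 49%: 29 ≥ 49 is false
  NOT variance granted: yes → false
  number of stories ≥ 5: 4 ≥ 5 is false
  front setback between 0 ft and 23 ft: 50 in [0, 23] is false
  NOT in historic district: no → true
  zoning ∈ {M1, R1, R2, R3}: C1 is not in the set → false
  plans stamped by licensed engineer: yes → true
  lot coverage ≤ 88%: 29 ≤ 88 is true
Combine:
[1.1.1] false OR false OR false OR false = false
[1.1] NOT false = true
[1.2.2] true OR false = true
[1.2.3.1] true AND true = true
[1.2.3] NOT true = false
[1.2] false OR true OR false = true
[1] true → true = true
[root] NOT true = false
Overall: false → denied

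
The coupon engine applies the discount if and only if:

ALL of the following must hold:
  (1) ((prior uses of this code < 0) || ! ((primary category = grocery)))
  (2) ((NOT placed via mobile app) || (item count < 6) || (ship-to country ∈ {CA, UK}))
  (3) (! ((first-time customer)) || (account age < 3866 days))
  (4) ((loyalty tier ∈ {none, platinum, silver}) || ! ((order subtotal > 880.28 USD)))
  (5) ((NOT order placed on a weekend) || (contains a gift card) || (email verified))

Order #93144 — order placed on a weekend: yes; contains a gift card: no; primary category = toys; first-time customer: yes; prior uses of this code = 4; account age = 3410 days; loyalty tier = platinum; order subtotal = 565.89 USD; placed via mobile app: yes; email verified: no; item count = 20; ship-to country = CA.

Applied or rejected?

Rejected

Atomic conditions:
  prior uses of this code < 0: 4 < 0 is false
  primary category = grocery: toys == grocery is false
  NOT placed via mobile app: yes → false
  item count < 6: 20 < 6 is false
  ship-to country ∈ {CA, UK}: CA is in the set → true
  first-time customer: yes → true
  account age < 3866 days: 3410 < 3866 is true
  loyalty tier ∈ {none, platinum, silver}: platinum is in the set → true
  order subtotal > 880.28 USD: 565.89 > 880.28 is false
  NOT order placed on a weekend: yes → false
  contains a gift card: no → false
  email verified: no → false
Combine:
[1.2] NOT false = true
[1] false OR true = true
[2] false OR false OR true = true
[3.1] NOT true = false
[3] false OR true = true
[4.2] NOT false = true
[4] true OR true = true
[5] false OR false OR false = false
[root] true AND true AND true AND true AND false = false
Overall: false → rejected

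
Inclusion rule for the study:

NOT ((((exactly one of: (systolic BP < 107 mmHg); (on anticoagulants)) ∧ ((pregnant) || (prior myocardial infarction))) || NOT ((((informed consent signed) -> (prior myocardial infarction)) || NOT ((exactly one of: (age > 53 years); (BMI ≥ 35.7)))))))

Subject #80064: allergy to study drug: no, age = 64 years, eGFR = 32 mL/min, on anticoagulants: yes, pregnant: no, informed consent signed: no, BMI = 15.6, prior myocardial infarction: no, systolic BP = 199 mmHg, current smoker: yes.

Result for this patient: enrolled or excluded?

Enrolled

Atomic conditions:
  systolic BP < 107 mmHg: 199 < 107 is false
  on anticoagulants: yes → true
  pregnant: no → false
  prior myocardial infarction: no → false
  informed consent signed: no → false
  age > 53 years: 64 > 53 is true
  BMI ≥ 35.7: 15.6 ≥ 35.7 is false
Combine:
[1.1.1] exactly-one(false, true) = true
[1.1.2] false OR false = false
[1.1] true AND false = false
[1.2.1.1] false → false (antecedent false ⇒ implication holds) = true
[1.2.1.2.1] exactly-one(true, false) = true
[1.2.1.2] NOT true = false
[1.2.1] true OR false = true
[1.2] NOT true = false
[1] false OR false = false
[root] NOT false = true
Overall: true → enrolled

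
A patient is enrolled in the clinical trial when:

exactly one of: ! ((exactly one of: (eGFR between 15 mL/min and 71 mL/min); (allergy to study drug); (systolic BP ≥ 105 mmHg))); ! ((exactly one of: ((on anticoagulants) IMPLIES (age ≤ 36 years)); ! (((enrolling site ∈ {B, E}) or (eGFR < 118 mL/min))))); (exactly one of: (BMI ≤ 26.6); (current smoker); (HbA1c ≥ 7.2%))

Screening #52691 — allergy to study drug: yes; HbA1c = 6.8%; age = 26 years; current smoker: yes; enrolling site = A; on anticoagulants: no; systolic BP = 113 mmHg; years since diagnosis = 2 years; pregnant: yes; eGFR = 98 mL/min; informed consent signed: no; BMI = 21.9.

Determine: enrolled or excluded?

Atomic conditions:
  eGFR between 15 mL/min and 71 mL/min: 98 in [15, 71] is false
  allergy to study drug: yes → true
  systolic BP ≥ 105 mmHg: 113 ≥ 105 is true
  on anticoagulants: no → false
  age ≤ 36 years: 26 ≤ 36 is true
  enrolling site ∈ {B, E}: A is not in the set → false
  eGFR < 118 mL/min: 98 < 118 is true
  BMI ≤ 26.6: 21.9 ≤ 26.6 is true
  current smoker: yes → true
  HbA1c ≥ 7.2%: 6.8 ≥ 7.2 is false
Combine:
[1.1] exactly-one(false, true, true) = false
[1] NOT false = true
[2.1.1] false → true (antecedent false ⇒ implication holds) = true
[2.1.2.1] false OR true = true
[2.1.2] NOT true = false
[2.1] exactly-one(true, false) = true
[2] NOT true = false
[3] exactly-one(true, true, false) = false
[root] exactly-one(true, false, false) = true
Overall: true → enrolled

Enrolled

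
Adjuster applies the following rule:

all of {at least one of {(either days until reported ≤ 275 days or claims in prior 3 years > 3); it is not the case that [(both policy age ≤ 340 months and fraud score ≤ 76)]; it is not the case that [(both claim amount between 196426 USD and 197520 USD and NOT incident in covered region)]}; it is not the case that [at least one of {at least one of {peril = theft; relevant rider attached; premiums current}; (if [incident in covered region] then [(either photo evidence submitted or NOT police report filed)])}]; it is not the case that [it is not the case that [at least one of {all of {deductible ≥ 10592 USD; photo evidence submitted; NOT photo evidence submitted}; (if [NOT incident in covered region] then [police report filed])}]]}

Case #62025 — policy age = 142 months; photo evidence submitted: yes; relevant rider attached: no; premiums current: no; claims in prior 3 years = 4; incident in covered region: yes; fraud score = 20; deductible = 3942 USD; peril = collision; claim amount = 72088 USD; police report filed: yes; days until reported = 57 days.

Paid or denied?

Atomic conditions:
  days until reported ≤ 275 days: 57 ≤ 275 is true
  claims in prior 3 years > 3: 4 > 3 is true
  policy age ≤ 340 months: 142 ≤ 340 is true
  fraud score ≤ 76: 20 ≤ 76 is true
  claim amount between 196426 USD and 197520 USD: 72088 in [196426, 197520] is false
  NOT incident in covered region: yes → false
  peril = theft: collision == theft is false
  relevant rider attached: no → false
  premiums current: no → false
  incident in covered region: yes → true
  photo evidence submitted: yes → true
  NOT police report filed: yes → false
  deductible ≥ 10592 USD: 3942 ≥ 10592 is false
  NOT photo evidence submitted: yes → false
  police report filed: yes → true
Combine:
[1.1] true OR true = true
[1.2.1] true AND true = true
[1.2] NOT true = false
[1.3.1] false AND false = false
[1.3] NOT false = true
[1] true OR false OR true = true
[2.1.1] false OR false OR false = false
[2.1.2.2] true OR false = true
[2.1.2] true → true = true
[2.1] false OR true = true
[2] NOT true = false
[3.1.1.1] false AND true AND false = false
[3.1.1.2] false → true (antecedent false ⇒ implication holds) = true
[3.1.1] false OR true = true
[3.1] NOT true = false
[3] NOT false = true
[root] true AND false AND true = false
Overall: false → denied

Denied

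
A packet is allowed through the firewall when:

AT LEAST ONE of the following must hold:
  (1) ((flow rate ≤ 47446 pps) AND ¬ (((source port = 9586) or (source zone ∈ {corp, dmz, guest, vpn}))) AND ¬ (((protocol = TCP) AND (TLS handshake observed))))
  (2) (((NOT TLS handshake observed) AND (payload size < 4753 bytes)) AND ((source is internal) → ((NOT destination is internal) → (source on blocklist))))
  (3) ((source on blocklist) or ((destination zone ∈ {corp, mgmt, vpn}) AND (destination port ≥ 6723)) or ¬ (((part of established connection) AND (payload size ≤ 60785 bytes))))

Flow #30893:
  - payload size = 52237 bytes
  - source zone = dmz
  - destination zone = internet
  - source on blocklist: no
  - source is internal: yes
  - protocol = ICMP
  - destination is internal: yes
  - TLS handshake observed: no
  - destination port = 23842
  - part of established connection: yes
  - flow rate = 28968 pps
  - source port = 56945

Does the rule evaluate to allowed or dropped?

Atomic conditions:
  flow rate ≤ 47446 pps: 28968 ≤ 47446 is true
  source port = 9586: 56945 == 9586 is false
  source zone ∈ {corp, dmz, guest, vpn}: dmz is in the set → true
  protocol = TCP: ICMP == TCP is false
  TLS handshake observed: no → false
  NOT TLS handshake observed: no → true
  payload size < 4753 bytes: 52237 < 4753 is false
  source is internal: yes → true
  NOT destination is internal: yes → false
  source on blocklist: no → false
  destination zone ∈ {corp, mgmt, vpn}: internet is not in the set → false
  destination port ≥ 6723: 23842 ≥ 6723 is true
  part of established connection: yes → true
  payload size ≤ 60785 bytes: 52237 ≤ 60785 is true
Combine:
[1.2.1] false OR true = true
[1.2] NOT true = false
[1.3.1] false AND false = false
[1.3] NOT false = true
[1] true AND false AND true = false
[2.1] true AND false = false
[2.2.2] false → false (antecedent false ⇒ implication holds) = true
[2.2] true → true = true
[2] false AND true = false
[3.2] false AND true = false
[3.3.1] true AND true = true
[3.3] NOT true = false
[3] false OR false OR false = false
[root] false OR false OR false = false
Overall: false → dropped

Dropped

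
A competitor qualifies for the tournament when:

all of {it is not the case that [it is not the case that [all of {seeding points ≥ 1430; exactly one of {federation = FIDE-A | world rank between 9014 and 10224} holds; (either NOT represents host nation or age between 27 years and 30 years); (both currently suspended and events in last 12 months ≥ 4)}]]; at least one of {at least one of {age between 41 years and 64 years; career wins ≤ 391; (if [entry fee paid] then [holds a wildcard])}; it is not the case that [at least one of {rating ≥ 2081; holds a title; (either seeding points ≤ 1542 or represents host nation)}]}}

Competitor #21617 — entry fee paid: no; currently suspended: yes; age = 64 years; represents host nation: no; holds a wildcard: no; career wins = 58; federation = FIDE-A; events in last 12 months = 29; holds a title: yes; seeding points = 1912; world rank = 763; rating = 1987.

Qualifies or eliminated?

Qualifies

Atomic conditions:
  seeding points ≥ 1430: 1912 ≥ 1430 is true
  federation = FIDE-A: FIDE-A == FIDE-A is true
  world rank between 9014 and 10224: 763 in [9014, 10224] is false
  NOT represents host nation: no → true
  age between 27 years and 30 years: 64 in [27, 30] is false
  currently suspended: yes → true
  events in last 12 months ≥ 4: 29 ≥ 4 is true
  age between 41 years and 64 years: 64 in [41, 64] is true
  career wins ≤ 391: 58 ≤ 391 is true
  entry fee paid: no → false
  holds a wildcard: no → false
  rating ≥ 2081: 1987 ≥ 2081 is false
  holds a title: yes → true
  seeding points ≤ 1542: 1912 ≤ 1542 is false
  represents host nation: no → false
Combine:
[1.1.1.2] exactly-one(true, false) = true
[1.1.1.3] true OR false = true
[1.1.1.4] true AND true = true
[1.1.1] true AND true AND true AND true = true
[1.1] NOT true = false
[1] NOT false = true
[2.1.3] false → false (antecedent false ⇒ implication holds) = true
[2.1] true OR true OR true = true
[2.2.1.3] false OR false = false
[2.2.1] false OR true OR false = true
[2.2] NOT true = false
[2] true OR false = true
[root] true AND true = true
Overall: true → qualifies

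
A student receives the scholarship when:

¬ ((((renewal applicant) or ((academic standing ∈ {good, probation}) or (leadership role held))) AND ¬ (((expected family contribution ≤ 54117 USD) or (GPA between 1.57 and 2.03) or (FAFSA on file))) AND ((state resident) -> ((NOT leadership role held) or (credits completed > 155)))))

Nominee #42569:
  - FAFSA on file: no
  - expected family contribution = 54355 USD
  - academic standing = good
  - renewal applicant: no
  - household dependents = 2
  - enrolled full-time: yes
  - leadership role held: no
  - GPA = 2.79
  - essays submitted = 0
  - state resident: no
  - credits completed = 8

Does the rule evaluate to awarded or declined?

Atomic conditions:
  renewal applicant: no → false
  academic standing ∈ {good, probation}: good is in the set → true
  leadership role held: no → false
  expected family contribution ≤ 54117 USD: 54355 ≤ 54117 is false
  GPA between 1.57 and 2.03: 2.79 in [1.57, 2.03] is false
  FAFSA on file: no → false
  state resident: no → false
  NOT leadership role held: no → true
  credits completed > 155: 8 > 155 is false
Combine:
[1.1.2] true OR false = true
[1.1] false OR true = true
[1.2.1] false OR false OR false = false
[1.2] NOT false = true
[1.3.2] true OR false = true
[1.3] false → true (antecedent false ⇒ implication holds) = true
[1] true AND true AND true = true
[root] NOT true = false
Overall: false → declined

Declined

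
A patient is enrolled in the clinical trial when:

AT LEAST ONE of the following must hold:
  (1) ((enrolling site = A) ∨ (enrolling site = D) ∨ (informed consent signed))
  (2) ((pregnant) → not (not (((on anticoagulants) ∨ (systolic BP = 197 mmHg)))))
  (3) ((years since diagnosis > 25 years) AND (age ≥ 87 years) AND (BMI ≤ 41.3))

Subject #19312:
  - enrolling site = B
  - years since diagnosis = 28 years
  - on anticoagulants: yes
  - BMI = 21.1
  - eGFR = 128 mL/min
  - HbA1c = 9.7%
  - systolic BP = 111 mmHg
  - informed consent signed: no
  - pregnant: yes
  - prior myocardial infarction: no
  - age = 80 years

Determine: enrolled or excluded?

Enrolled

Atomic conditions:
  enrolling site = A: B == A is false
  enrolling site = D: B == D is false
  informed consent signed: no → false
  pregnant: yes → true
  on anticoagulants: yes → true
  systolic BP = 197 mmHg: 111 == 197 is false
  years since diagnosis > 25 years: 28 > 25 is true
  age ≥ 87 years: 80 ≥ 87 is false
  BMI ≤ 41.3: 21.1 ≤ 41.3 is true
Combine:
[1] false OR false OR false = false
[2.2.1.1] true OR false = true
[2.2.1] NOT true = false
[2.2] NOT false = true
[2] true → true = true
[3] true AND false AND true = false
[root] false OR true OR false = true
Overall: true → enrolled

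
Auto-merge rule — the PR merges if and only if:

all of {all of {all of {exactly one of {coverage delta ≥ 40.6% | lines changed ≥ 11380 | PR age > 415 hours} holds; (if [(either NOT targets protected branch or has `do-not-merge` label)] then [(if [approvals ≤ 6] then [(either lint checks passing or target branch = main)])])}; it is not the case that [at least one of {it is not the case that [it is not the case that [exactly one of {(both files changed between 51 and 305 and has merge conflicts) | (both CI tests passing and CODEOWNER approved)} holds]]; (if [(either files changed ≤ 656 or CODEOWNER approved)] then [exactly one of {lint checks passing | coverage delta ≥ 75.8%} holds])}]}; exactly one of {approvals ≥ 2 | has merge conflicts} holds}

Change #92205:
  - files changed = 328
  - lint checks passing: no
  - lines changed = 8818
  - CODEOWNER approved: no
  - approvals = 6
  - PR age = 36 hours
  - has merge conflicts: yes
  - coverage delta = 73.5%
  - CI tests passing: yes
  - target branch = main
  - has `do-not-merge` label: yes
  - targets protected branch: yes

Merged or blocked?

Blocked

Atomic conditions:
  coverage delta ≥ 40.6%: 73.5 ≥ 40.6 is true
  lines changed ≥ 11380: 8818 ≥ 11380 is false
  PR age > 415 hours: 36 > 415 is false
  NOT targets protected branch: yes → false
  has `do-not-merge` label: yes → true
  approvals ≤ 6: 6 ≤ 6 is true
  lint checks passing: no → false
  target branch = main: main == main is true
  files changed between 51 and 305: 328 in [51, 305] is false
  has merge conflicts: yes → true
  CI tests passing: yes → true
  CODEOWNER approved: no → false
  files changed ≤ 656: 328 ≤ 656 is true
  coverage delta ≥ 75.8%: 73.5 ≥ 75.8 is false
  approvals ≥ 2: 6 ≥ 2 is true
Combine:
[1.1.1] exactly-one(true, false, false) = true
[1.1.2.1] false OR true = true
[1.1.2.2.2] false OR true = true
[1.1.2.2] true → true = true
[1.1.2] true → true = true
[1.1] true AND true = true
[1.2.1.1.1.1.1] false AND true = false
[1.2.1.1.1.1.2] true AND false = false
[1.2.1.1.1.1] exactly-one(false, false) = false
[1.2.1.1.1] NOT false = true
[1.2.1.1] NOT true = false
[1.2.1.2.1] true OR false = true
[1.2.1.2.2] exactly-one(false, false) = false
[1.2.1.2] true → false = false
[1.2.1] false OR false = false
[1.2] NOT false = true
[1] true AND true = true
[2] exactly-one(true, true) = false
[root] true AND false = false
Overall: false → blocked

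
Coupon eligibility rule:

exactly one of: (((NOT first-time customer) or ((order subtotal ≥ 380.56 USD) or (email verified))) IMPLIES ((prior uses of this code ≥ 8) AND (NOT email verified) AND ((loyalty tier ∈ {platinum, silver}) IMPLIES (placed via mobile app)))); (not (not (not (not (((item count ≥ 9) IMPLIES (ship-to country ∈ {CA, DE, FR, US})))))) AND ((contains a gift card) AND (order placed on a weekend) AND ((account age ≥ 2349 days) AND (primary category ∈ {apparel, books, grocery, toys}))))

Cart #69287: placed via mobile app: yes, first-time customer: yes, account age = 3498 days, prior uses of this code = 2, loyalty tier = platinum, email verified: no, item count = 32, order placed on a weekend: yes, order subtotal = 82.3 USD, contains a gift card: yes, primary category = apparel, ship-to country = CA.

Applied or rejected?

Rejected

Atomic conditions:
  NOT first-time customer: yes → false
  order subtotal ≥ 380.56 USD: 82.3 ≥ 380.56 is false
  email verified: no → false
  prior uses of this code ≥ 8: 2 ≥ 8 is false
  NOT email verified: no → true
  loyalty tier ∈ {platinum, silver}: platinum is in the set → true
  placed via mobile app: yes → true
  item count ≥ 9: 32 ≥ 9 is true
  ship-to country ∈ {CA, DE, FR, US}: CA is in the set → true
  contains a gift card: yes → true
  order placed on a weekend: yes → true
  account age ≥ 2349 days: 3498 ≥ 2349 is true
  primary category ∈ {apparel, books, grocery, toys}: apparel is in the set → true
Combine:
[1.1.2] false OR false = false
[1.1] false OR false = false
[1.2.3] true → true = true
[1.2] false AND true AND true = false
[1] false → false (antecedent false ⇒ implication holds) = true
[2.1.1.1.1.1] true → true = true
[2.1.1.1.1] NOT true = false
[2.1.1.1] NOT false = true
[2.1.1] NOT true = false
[2.1] NOT false = true
[2.2.3] true AND true = true
[2.2] true AND true AND true = true
[2] true AND true = true
[root] exactly-one(true, true) = false
Overall: false → rejected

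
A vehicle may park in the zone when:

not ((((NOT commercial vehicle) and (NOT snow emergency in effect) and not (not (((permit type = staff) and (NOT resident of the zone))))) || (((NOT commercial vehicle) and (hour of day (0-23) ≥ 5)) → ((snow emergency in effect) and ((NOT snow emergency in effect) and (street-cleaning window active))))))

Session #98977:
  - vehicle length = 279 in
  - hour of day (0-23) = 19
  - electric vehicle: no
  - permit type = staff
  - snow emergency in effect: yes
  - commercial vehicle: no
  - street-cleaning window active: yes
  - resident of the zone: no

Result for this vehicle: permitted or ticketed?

Atomic conditions:
  NOT commercial vehicle: no → true
  NOT snow emergency in effect: yes → false
  permit type = staff: staff == staff is true
  NOT resident of the zone: no → true
  hour of day (0-23) ≥ 5: 19 ≥ 5 is true
  snow emergency in effect: yes → true
  street-cleaning window active: yes → true
Combine:
[1.1.3.1.1] true AND true = true
[1.1.3.1] NOT true = false
[1.1.3] NOT false = true
[1.1] true AND false AND true = false
[1.2.1] true AND true = true
[1.2.2.2] false AND true = false
[1.2.2] true AND false = false
[1.2] true → false = false
[1] false OR false = false
[root] NOT false = true
Overall: true → permitted

Permitted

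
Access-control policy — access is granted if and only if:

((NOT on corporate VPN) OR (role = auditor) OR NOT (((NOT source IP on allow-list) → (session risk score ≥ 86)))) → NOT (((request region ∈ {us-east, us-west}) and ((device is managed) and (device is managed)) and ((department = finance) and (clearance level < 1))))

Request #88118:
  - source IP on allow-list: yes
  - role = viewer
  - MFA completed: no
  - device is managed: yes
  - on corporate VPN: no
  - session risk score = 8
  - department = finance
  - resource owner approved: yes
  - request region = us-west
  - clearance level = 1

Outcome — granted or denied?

Atomic conditions:
  NOT on corporate VPN: no → true
  role = auditor: viewer == auditor is false
  NOT source IP on allow-list: yes → false
  session risk score ≥ 86: 8 ≥ 86 is false
  request region ∈ {us-east, us-west}: us-west is in the set → true
  device is managed: yes → true
  department = finance: finance == finance is true
  clearance level < 1: 1 < 1 is false
Combine:
[1.3.1] false → false (antecedent false ⇒ implication holds) = true
[1.3] NOT true = false
[1] true OR false OR false = true
[2.1.2] true AND true = true
[2.1.3] true AND false = false
[2.1] true AND true AND false = false
[2] NOT false = true
[root] true → true = true
Overall: true → granted

Granted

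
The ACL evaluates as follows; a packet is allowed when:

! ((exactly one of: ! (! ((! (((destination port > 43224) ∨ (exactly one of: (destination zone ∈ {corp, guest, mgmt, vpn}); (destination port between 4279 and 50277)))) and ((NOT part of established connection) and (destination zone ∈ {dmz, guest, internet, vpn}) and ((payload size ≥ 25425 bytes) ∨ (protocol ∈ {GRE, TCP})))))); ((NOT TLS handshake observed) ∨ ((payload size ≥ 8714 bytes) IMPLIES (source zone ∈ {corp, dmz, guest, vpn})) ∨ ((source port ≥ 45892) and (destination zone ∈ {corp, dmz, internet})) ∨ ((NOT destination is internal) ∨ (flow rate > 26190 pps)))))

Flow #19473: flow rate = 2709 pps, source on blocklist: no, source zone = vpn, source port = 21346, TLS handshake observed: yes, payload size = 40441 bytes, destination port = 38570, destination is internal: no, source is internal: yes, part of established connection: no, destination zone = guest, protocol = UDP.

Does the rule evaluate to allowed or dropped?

Allowed

Atomic conditions:
  destination port > 43224: 38570 > 43224 is false
  destination zone ∈ {corp, guest, mgmt, vpn}: guest is in the set → true
  destination port between 4279 and 50277: 38570 in [4279, 50277] is true
  NOT part of established connection: no → true
  destination zone ∈ {dmz, guest, internet, vpn}: guest is in the set → true
  payload size ≥ 25425 bytes: 40441 ≥ 25425 is true
  protocol ∈ {GRE, TCP}: UDP is not in the set → false
  NOT TLS handshake observed: yes → false
  payload size ≥ 8714 bytes: 40441 ≥ 8714 is true
  source zone ∈ {corp, dmz, guest, vpn}: vpn is in the set → true
  source port ≥ 45892: 21346 ≥ 45892 is false
  destination zone ∈ {corp, dmz, internet}: guest is not in the set → false
  NOT destination is internal: no → true
  flow rate > 26190 pps: 2709 > 26190 is false
Combine:
[1.1.1.1.1.1.2] exactly-one(true, true) = false
[1.1.1.1.1.1] false OR false = false
[1.1.1.1.1] NOT false = true
[1.1.1.1.2.3] true OR false = true
[1.1.1.1.2] true AND true AND true = true
[1.1.1.1] true AND true = true
[1.1.1] NOT true = false
[1.1] NOT false = true
[1.2.2] true → true = true
[1.2.3] false AND false = false
[1.2.4] true OR false = true
[1.2] false OR true OR false OR true = true
[1] exactly-one(true, true) = false
[root] NOT false = true
Overall: true → allowed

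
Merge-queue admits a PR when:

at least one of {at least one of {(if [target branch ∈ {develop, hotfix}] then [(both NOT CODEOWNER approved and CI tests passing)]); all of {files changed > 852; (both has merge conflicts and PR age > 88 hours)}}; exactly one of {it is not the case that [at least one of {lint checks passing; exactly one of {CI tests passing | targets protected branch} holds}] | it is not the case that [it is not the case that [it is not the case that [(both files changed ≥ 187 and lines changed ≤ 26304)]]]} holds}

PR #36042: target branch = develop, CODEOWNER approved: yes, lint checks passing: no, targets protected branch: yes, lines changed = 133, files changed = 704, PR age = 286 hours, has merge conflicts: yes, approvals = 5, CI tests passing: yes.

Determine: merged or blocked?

Atomic conditions:
  target branch ∈ {develop, hotfix}: develop is in the set → true
  NOT CODEOWNER approved: yes → false
  CI tests passing: yes → true
  files changed > 852: 704 > 852 is false
  has merge conflicts: yes → true
  PR age > 88 hours: 286 > 88 is true
  lint checks passing: no → false
  targets protected branch: yes → true
  files changed ≥ 187: 704 ≥ 187 is true
  lines changed ≤ 26304: 133 ≤ 26304 is true
Combine:
[1.1.2] false AND true = false
[1.1] true → false = false
[1.2.2] true AND true = true
[1.2] false AND true = false
[1] false OR false = false
[2.1.1.2] exactly-one(true, true) = false
[2.1.1] false OR false = false
[2.1] NOT false = true
[2.2.1.1.1] true AND true = true
[2.2.1.1] NOT true = false
[2.2.1] NOT false = true
[2.2] NOT true = false
[2] exactly-one(true, false) = true
[root] false OR true = true
Overall: true → merged

Merged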